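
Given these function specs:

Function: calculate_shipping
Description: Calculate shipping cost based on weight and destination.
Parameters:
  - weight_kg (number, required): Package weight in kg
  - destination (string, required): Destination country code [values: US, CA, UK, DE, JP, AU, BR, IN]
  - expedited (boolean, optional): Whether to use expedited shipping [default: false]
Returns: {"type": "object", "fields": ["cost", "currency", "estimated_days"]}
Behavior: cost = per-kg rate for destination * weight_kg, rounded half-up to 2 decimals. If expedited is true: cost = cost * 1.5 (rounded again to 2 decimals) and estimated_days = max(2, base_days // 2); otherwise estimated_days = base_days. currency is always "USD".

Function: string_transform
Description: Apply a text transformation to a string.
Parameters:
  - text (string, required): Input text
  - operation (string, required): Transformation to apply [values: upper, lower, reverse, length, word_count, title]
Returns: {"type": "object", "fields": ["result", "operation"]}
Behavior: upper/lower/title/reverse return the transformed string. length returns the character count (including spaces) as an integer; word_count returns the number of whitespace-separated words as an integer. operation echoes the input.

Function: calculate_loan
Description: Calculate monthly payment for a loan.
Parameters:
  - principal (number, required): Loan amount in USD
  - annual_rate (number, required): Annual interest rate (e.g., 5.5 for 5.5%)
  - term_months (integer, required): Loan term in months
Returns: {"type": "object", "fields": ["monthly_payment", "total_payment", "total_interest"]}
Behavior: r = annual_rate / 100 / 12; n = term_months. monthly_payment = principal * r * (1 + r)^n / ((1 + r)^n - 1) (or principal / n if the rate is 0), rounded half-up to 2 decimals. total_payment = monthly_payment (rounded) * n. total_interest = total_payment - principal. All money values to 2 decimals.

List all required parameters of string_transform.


Parameters of string_transform and their required/optional flag:
  text: required
  operation: required
operation, text


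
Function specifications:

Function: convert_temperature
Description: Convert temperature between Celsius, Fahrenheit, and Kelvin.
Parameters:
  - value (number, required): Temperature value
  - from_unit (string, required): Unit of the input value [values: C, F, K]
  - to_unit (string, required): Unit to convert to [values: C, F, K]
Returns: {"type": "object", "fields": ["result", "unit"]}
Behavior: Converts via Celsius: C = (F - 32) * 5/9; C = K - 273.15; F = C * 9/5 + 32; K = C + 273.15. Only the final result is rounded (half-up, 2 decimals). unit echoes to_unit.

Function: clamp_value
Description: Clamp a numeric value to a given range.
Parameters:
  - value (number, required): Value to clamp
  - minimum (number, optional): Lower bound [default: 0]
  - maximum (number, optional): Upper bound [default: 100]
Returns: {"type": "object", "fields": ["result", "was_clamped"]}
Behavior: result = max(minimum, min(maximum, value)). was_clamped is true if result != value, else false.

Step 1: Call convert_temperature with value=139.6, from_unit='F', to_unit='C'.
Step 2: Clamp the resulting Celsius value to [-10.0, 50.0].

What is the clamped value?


Step 1: convert_temperature(value=139.6, from_unit=F, to_unit=C)
  To C: (139.6 - 32) * 5/9 = 59.777778
  Target is C: 59.777778
  Round to 2 decimals: 59.78
  -> result = 59.78 C
Step 2: clamp_value(value=59.78, minimum=-10.0, maximum=50.0)
  result = max(-10.0, min(50.0, 59.78)) = max(-10.0, 50.0) = 50.0
  was_clamped = (50.0 != 59.78) = true
  -> result = 50.0
50.0


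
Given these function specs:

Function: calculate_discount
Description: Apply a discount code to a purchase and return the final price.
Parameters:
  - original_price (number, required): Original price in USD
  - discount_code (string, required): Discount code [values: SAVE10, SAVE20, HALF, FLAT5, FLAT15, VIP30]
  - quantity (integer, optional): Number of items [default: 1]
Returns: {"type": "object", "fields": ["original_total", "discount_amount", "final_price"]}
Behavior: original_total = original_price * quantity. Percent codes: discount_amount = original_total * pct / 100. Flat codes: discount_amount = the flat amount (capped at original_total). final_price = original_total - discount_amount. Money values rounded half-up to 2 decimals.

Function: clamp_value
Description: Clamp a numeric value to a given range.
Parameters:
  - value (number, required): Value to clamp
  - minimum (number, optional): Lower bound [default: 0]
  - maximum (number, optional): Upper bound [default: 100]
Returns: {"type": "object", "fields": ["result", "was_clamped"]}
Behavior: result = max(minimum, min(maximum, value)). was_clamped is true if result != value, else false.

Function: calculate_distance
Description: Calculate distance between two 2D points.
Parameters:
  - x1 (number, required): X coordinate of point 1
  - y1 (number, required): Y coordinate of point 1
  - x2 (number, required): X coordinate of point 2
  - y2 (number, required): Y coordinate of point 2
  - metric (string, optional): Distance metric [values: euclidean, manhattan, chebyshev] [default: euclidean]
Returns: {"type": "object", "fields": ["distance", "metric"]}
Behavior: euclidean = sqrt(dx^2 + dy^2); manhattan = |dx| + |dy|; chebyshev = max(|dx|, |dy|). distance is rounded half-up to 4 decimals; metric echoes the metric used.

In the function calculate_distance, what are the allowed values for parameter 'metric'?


The calculate_distance spec declares:
  - metric (string, optional): Distance metric [values: euclidean, manhattan, chebyshev] [default: euclidean]
Allowed values:
euclidean, manhattan, chebyshev


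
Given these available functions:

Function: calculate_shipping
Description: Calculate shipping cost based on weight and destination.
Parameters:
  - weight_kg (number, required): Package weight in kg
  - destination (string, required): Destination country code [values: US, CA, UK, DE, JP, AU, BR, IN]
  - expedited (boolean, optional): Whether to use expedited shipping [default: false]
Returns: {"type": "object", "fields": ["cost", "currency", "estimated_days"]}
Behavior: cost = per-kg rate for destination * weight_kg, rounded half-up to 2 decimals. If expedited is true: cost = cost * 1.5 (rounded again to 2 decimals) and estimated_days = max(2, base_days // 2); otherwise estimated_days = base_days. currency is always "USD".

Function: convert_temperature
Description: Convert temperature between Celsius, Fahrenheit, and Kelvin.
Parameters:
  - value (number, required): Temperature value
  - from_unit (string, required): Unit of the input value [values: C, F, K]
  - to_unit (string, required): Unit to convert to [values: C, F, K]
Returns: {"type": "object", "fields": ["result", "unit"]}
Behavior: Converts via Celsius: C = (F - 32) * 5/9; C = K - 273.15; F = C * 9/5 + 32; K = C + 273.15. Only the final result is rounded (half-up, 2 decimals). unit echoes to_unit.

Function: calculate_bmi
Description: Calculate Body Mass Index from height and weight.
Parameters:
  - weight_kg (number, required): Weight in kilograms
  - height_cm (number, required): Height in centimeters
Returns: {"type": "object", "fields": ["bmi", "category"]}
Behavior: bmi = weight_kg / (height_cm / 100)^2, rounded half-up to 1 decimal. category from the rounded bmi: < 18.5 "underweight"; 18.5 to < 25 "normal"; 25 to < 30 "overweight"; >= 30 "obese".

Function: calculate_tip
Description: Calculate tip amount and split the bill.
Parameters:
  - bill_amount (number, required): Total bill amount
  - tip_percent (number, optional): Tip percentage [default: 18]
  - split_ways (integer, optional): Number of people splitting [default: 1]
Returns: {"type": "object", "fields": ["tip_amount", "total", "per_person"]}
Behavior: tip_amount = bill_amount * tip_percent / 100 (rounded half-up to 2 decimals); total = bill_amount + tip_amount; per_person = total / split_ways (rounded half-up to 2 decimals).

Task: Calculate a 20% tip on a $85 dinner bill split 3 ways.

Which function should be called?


The task needs a function whose description is: Calculate tip amount and split the bill.
calculate_tip


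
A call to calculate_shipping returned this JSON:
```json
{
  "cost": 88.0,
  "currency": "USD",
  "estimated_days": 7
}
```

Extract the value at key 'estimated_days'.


7


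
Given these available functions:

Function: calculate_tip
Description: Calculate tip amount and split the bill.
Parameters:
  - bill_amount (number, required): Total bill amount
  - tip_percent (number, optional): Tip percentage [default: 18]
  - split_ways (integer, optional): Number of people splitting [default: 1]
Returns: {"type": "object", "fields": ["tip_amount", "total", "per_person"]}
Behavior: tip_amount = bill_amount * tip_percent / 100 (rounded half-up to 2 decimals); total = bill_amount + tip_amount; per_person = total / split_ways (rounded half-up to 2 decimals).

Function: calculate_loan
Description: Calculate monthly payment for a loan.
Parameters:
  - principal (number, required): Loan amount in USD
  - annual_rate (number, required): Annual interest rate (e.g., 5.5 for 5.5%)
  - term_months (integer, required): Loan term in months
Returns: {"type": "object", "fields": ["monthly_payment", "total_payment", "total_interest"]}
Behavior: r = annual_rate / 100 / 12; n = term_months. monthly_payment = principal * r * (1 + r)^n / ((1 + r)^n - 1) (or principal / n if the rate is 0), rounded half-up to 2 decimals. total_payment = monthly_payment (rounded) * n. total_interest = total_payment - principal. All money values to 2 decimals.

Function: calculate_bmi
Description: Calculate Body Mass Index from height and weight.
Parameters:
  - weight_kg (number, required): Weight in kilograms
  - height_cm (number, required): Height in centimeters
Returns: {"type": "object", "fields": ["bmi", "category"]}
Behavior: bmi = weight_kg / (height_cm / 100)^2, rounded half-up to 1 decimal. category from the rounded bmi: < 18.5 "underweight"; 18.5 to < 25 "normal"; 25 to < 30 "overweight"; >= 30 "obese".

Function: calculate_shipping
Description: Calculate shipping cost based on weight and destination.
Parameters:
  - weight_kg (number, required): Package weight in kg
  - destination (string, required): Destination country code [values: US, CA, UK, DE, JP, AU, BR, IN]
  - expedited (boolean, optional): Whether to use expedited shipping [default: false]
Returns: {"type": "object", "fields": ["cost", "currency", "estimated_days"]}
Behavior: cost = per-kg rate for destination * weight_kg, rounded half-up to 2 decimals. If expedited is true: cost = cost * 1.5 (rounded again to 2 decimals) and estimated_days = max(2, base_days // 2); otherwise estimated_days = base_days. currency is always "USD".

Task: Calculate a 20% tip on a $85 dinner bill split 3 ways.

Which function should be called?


The task needs a function whose description is: Calculate tip amount and split the bill.
calculate_tip


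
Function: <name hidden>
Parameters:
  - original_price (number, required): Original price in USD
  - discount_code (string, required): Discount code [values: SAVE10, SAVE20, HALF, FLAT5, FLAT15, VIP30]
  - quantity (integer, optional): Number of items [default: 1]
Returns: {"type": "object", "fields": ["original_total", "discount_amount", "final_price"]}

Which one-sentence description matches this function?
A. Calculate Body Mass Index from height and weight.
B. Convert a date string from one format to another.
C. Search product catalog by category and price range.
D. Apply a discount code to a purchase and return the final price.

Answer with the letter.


Parameters original_price, discount_code, quantity and return ["original_total", "discount_amount", "final_price"] fit: Apply a discount code to a purchase and return the final price.
D


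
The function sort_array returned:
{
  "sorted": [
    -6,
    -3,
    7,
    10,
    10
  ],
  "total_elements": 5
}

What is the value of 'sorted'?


[-6, -3, 7, 10, 10]


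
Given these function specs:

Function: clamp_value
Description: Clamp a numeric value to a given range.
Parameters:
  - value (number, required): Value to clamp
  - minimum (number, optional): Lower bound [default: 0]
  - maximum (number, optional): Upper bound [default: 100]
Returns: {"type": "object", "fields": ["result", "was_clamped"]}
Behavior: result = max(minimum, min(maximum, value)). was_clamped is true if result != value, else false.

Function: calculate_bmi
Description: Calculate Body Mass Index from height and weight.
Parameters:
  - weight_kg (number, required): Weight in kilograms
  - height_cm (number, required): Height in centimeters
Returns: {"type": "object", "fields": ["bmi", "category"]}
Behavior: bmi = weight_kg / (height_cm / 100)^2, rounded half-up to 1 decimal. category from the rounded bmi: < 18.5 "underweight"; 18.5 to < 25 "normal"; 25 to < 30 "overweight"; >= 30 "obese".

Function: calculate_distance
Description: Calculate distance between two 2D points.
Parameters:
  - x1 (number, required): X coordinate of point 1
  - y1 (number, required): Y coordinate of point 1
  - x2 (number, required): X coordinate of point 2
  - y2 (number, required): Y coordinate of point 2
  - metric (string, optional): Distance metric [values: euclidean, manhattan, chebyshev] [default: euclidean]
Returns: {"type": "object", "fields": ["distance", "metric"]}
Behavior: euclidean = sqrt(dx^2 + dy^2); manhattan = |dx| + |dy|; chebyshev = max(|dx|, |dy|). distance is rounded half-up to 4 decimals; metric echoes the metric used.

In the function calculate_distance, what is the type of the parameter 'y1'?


The calculate_distance spec declares:
  - y1 (number, required): Y coordinate of point 1
Type:
number


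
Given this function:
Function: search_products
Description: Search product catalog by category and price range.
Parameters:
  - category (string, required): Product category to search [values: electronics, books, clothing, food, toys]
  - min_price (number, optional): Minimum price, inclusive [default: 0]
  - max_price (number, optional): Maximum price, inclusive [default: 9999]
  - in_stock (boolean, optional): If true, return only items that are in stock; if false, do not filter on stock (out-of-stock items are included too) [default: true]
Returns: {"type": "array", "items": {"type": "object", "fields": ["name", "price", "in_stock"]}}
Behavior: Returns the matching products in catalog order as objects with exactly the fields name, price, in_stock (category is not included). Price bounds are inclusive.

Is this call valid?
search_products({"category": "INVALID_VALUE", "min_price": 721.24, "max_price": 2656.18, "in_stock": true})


Checking parameter values...
Parameter 'category' has value 'INVALID_VALUE' not in allowed: electronics, books, clothing, food, toys
Invalid - 'category' must be one of electronics, books, clothing, food, toys


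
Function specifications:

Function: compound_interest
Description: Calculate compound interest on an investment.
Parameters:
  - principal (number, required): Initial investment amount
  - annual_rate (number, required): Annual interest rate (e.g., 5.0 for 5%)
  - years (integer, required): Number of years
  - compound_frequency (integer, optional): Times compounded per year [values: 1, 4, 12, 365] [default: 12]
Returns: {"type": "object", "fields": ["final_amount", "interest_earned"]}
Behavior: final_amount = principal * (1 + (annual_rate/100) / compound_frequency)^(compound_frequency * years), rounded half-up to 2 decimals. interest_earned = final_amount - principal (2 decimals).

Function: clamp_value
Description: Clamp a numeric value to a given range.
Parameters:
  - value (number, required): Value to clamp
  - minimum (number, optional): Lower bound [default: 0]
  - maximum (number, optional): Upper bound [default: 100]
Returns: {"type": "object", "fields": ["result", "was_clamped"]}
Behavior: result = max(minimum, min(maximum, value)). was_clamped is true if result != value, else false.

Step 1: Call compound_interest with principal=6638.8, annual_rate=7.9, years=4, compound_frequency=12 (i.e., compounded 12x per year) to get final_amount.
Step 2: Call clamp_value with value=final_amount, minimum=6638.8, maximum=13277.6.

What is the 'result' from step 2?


Step 1: compound_interest
  rate per period = 7.9/100/12 = 0.006583333333 (keep full precision); periods = 12 * 4 = 48
  (1 + 0.006583333333)^48 = 1.3702105
  final_amount = 6638.8 * 1.3702105 = 9096.553453 -> 9096.55
  interest_earned = 9096.55 - 6638.80 = 2457.75
  -> final_amount = 9096.55
Step 2: clamp_value(value=9096.55, minimum=6638.8, maximum=13277.6)
  result = max(6638.8, min(13277.6, 9096.55)) = max(6638.8, 9096.55) = 9096.55
  was_clamped = (9096.55 != 9096.55) = false
  -> result = 9096.55
9096.55


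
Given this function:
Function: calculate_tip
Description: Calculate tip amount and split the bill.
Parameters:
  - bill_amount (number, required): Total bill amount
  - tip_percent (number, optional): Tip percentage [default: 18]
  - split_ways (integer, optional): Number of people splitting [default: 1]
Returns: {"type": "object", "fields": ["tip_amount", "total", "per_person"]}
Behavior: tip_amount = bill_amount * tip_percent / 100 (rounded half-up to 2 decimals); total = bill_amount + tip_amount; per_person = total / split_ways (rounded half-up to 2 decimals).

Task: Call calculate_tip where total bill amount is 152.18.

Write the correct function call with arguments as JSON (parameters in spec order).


Mapping each described value to its parameter name:
  'Total bill amount' -> bill_amount = 152.18
calculate_tip({"bill_amount": 152.18})


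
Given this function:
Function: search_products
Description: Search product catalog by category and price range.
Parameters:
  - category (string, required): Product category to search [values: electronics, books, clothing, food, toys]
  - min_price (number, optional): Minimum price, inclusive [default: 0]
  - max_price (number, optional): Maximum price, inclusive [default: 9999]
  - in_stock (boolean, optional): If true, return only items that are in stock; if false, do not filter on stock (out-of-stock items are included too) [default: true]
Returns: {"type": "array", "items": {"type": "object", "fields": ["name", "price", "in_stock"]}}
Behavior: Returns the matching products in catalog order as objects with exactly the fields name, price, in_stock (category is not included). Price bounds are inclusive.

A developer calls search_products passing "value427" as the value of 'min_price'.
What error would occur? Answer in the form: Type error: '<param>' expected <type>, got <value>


Spec: 'min_price' is declared as number; "value427" is a string.
Type error: 'min_price' expected number, got "value427"


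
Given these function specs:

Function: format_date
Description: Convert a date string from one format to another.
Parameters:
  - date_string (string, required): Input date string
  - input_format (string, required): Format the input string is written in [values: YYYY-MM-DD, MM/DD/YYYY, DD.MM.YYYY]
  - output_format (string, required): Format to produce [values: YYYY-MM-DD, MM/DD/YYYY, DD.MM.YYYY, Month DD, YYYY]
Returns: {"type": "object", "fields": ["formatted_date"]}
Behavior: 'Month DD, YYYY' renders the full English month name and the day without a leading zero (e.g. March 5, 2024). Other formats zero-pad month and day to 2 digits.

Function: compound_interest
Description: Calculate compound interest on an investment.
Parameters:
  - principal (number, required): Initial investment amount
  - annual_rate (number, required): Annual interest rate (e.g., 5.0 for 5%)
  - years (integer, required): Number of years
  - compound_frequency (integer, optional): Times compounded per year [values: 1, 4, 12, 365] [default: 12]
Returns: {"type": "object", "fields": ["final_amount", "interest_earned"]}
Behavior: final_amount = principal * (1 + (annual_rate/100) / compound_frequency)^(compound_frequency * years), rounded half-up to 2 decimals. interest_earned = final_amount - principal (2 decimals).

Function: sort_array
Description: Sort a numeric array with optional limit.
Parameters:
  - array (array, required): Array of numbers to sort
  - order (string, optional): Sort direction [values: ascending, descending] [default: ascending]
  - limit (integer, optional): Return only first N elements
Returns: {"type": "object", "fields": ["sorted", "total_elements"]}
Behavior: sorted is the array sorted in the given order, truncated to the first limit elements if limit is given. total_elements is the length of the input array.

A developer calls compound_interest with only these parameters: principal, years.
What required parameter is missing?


Required parameters: principal, annual_rate, years
Provided: principal, years
Missing: annual_rate
annual_rate


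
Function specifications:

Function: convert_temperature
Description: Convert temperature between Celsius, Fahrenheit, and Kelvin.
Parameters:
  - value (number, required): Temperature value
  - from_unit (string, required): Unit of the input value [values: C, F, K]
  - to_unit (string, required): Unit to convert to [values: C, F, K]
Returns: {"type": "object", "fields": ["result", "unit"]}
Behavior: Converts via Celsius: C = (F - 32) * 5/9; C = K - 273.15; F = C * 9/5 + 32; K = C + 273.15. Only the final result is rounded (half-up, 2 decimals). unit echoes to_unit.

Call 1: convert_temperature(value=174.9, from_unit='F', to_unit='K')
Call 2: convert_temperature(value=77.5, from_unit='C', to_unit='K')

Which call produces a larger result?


Call 1:
  To C: (174.9 - 32) * 5/9 = 79.388889
  To K: 79.388889 + 273.15 = 352.538889
  Round to 2 decimals: 352.54
  -> 352.54 K
Call 2:
  Input already in C: 77.5
  To K: 77.5 + 273.15 = 350.65
  Round to 2 decimals: 350.65
  -> 350.65 K
Call 1 (352.54 K)


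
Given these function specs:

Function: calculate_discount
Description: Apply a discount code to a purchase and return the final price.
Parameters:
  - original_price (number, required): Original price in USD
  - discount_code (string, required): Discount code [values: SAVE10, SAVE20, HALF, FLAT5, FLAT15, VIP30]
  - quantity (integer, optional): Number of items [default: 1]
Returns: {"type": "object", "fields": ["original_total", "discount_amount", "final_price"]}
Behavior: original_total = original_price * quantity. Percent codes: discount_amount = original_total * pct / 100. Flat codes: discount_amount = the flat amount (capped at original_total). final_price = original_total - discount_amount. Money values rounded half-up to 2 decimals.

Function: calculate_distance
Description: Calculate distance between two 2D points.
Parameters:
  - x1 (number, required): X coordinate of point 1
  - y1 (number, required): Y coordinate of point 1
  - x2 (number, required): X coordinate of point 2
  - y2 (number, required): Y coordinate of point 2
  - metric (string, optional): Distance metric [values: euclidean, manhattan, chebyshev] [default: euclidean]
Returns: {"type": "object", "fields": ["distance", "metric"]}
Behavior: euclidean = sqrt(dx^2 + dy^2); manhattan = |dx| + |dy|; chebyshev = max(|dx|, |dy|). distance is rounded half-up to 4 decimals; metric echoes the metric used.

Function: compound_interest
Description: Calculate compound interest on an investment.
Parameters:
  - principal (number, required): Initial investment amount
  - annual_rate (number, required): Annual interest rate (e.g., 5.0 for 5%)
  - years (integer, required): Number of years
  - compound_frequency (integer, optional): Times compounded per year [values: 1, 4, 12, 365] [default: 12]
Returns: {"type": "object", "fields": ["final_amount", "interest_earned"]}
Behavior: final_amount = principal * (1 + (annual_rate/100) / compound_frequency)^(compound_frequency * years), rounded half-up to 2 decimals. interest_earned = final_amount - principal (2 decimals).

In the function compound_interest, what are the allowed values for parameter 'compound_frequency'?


The compound_interest spec declares:
  - compound_frequency (integer, optional): Times compounded per year [values: 1, 4, 12, 365] [default: 12]
Allowed values:
1, 4, 12, 365


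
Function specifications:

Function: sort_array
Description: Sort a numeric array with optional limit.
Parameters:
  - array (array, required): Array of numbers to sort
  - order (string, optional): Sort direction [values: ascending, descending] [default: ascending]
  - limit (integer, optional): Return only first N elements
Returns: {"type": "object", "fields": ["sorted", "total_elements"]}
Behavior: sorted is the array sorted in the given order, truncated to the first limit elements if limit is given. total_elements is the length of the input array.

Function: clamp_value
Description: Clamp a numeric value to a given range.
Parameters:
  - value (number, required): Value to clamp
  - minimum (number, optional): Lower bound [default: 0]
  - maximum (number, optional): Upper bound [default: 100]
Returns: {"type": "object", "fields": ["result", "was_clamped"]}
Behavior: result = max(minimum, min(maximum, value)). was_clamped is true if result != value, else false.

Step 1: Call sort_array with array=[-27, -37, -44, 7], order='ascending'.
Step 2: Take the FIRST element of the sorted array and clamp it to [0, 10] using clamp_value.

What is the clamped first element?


Step 1: sort_array(order=ascending)
  sorted: [-44, -37, -27, 7]
  -> first element = -44
Step 2: clamp_value(value=-44, minimum=0, maximum=10)
  result = max(0, min(10, -44)) = max(0, -44) = 0
  was_clamped = (0 != -44) = true
  -> result = 0
0


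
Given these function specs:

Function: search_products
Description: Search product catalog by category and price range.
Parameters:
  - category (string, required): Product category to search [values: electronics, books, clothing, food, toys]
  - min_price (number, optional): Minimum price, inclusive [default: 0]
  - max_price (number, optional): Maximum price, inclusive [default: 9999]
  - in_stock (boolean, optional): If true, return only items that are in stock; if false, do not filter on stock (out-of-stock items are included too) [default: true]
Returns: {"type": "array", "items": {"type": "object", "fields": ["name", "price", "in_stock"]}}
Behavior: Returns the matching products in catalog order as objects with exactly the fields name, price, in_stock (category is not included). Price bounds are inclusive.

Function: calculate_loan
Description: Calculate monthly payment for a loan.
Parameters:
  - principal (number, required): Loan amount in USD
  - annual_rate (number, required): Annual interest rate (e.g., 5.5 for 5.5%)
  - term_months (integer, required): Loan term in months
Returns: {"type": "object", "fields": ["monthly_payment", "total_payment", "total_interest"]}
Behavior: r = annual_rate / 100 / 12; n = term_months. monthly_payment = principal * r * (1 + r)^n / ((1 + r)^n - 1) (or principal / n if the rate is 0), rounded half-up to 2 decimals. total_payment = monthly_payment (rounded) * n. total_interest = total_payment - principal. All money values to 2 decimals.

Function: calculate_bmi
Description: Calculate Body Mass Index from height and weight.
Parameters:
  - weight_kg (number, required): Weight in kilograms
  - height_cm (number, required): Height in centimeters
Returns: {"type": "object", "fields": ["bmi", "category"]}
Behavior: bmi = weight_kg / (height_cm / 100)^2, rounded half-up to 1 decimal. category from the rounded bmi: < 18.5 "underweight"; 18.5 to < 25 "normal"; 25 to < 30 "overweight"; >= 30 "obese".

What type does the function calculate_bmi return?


The calculate_bmi spec declares Returns: {"type": "object", "fields": ["bmi", "category"]}
Type:
object


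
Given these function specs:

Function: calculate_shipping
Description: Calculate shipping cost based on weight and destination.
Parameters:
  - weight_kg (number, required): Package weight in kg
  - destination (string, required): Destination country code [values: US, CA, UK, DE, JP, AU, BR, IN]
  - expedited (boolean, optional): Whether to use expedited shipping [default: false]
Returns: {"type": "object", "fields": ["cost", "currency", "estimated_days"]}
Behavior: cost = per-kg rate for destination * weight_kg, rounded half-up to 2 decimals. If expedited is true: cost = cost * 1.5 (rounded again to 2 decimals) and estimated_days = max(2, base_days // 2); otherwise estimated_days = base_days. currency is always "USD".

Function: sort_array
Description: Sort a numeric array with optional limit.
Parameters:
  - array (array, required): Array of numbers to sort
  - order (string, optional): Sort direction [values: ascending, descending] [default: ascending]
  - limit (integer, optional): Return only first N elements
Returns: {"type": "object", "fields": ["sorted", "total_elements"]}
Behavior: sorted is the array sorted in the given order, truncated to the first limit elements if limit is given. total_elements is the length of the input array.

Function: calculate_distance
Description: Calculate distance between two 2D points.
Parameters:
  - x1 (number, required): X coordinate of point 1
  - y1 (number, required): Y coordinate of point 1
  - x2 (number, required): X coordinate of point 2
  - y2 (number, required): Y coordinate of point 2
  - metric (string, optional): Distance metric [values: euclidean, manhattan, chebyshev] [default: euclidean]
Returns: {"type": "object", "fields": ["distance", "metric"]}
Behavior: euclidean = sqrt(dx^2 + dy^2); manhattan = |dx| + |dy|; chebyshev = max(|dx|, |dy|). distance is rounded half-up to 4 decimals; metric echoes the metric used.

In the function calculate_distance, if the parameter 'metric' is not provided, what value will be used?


The calculate_distance spec declares:
  - metric (string, optional): Distance metric [values: euclidean, manhattan, chebyshev] [default: euclidean]
Default:
euclidean


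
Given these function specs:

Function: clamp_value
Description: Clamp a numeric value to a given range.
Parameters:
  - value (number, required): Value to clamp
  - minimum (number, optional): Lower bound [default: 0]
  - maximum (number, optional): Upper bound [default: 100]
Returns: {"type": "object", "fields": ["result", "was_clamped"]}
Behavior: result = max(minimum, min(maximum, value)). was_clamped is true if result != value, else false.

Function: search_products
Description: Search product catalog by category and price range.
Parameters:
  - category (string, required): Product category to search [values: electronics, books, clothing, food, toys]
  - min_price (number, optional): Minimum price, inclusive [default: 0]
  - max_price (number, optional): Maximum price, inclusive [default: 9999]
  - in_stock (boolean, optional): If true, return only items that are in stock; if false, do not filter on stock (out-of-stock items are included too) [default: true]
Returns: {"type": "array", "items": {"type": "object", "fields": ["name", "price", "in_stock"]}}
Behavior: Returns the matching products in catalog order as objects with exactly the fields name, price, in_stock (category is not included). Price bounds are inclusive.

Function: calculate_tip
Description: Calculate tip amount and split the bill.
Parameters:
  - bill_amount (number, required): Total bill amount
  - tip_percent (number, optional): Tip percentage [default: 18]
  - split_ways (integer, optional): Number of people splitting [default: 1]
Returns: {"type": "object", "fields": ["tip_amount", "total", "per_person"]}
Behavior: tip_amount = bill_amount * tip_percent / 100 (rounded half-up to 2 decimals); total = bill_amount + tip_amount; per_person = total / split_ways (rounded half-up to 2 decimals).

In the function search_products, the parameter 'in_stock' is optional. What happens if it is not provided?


The search_products spec declares:
  - in_stock (boolean, optional): If true, return only items that are in stock; if false, do not filter on stock (out-of-stock items are included too) [default: true]
It defaults to true


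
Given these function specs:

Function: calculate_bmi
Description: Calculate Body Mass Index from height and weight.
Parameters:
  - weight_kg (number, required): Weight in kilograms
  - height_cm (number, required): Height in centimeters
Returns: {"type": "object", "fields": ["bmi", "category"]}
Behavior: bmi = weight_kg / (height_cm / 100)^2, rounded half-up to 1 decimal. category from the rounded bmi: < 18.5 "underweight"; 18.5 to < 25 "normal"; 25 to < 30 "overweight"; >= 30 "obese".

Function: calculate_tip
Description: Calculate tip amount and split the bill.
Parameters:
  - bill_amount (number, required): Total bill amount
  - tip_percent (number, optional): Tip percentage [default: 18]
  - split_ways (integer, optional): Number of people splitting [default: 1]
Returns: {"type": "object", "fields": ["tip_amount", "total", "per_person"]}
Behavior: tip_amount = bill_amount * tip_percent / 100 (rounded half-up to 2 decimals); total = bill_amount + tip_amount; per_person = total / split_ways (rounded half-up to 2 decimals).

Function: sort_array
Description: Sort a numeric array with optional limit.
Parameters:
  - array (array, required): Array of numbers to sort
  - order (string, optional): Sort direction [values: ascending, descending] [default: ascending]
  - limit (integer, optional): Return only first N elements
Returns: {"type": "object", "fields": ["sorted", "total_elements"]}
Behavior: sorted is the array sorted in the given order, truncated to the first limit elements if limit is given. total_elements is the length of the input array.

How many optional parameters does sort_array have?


Parameters of sort_array: array (required), order (optional), limit (optional)
Optional count:
2


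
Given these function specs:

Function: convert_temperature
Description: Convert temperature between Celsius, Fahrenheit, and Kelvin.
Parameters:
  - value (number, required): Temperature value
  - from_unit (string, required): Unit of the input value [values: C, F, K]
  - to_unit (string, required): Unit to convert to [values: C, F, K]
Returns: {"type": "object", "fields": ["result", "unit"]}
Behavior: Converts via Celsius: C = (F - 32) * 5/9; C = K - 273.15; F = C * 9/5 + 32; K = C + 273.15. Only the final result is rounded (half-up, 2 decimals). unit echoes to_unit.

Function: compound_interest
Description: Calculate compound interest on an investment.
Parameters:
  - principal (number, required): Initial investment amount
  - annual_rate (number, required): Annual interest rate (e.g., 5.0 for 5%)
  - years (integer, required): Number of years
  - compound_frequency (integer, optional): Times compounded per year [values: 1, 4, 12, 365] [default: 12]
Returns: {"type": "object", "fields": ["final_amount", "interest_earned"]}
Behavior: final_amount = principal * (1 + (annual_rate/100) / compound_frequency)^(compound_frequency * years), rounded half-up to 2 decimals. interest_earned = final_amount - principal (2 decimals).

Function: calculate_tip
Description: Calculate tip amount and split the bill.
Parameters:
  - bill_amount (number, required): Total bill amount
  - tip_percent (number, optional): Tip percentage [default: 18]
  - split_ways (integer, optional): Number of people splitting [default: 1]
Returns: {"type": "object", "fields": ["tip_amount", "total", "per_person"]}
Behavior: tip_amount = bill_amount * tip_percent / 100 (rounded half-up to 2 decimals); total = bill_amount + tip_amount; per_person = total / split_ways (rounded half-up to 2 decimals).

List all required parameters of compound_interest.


Parameters of compound_interest and their required/optional flag:
  principal: required
  annual_rate: required
  years: required
  compound_frequency: optional
annual_rate, principal, years


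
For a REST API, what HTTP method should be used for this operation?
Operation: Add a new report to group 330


GET = read, POST = create, PUT = update/replace, DELETE = remove
This operation is a create.
POST


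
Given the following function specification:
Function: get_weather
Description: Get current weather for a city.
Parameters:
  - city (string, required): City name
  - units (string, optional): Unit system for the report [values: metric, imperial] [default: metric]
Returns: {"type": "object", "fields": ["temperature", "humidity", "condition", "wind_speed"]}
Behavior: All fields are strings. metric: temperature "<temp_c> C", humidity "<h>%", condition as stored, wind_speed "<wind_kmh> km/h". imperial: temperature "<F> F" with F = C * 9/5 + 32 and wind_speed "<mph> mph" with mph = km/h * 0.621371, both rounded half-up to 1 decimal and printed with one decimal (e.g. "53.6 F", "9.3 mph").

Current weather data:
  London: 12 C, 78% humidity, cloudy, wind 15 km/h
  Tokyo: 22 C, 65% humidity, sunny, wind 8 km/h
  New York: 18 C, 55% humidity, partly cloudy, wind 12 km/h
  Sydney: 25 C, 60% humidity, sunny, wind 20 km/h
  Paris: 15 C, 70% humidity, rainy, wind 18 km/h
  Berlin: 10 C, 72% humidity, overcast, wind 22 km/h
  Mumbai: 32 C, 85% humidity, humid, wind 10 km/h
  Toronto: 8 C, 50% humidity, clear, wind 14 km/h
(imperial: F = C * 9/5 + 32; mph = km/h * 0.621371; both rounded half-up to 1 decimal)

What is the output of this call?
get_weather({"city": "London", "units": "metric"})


London record: 12 C, 78%, cloudy, 15 km/h
metric: report values as stored ('<temp_c> C', '<humidity>%', '<wind_kmh> km/h')
Output:
{"temperature": "12 C", "humidity": "78%", "condition": "cloudy", "wind_speed": "15 km/h"}


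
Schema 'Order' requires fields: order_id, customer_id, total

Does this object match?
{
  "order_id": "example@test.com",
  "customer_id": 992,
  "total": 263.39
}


Checking required fields... All present.
Valid - all required fields present


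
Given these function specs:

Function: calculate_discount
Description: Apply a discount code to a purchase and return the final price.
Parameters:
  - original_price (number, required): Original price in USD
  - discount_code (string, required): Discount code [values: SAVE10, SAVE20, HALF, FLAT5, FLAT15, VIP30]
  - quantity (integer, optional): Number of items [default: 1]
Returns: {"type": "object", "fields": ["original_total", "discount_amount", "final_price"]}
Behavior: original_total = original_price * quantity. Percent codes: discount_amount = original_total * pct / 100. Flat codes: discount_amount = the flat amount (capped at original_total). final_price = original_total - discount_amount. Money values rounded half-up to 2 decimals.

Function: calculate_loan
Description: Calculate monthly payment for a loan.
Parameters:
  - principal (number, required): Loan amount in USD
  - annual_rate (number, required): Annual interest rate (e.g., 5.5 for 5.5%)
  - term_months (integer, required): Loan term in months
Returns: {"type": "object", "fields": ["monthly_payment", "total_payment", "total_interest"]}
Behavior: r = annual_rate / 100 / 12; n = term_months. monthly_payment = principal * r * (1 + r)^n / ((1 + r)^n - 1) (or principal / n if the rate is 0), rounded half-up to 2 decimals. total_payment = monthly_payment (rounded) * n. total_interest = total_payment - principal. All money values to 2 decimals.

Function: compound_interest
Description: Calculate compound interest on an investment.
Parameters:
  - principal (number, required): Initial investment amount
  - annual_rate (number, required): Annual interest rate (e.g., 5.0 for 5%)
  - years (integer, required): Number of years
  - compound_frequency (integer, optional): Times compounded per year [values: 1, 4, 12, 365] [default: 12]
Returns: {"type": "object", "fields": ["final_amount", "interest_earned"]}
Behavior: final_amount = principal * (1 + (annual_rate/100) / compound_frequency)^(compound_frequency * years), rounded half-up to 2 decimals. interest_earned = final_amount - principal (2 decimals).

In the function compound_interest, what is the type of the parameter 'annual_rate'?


The compound_interest spec declares:
  - annual_rate (number, required): Annual interest rate (e.g., 5.0 for 5%)
Type:
number


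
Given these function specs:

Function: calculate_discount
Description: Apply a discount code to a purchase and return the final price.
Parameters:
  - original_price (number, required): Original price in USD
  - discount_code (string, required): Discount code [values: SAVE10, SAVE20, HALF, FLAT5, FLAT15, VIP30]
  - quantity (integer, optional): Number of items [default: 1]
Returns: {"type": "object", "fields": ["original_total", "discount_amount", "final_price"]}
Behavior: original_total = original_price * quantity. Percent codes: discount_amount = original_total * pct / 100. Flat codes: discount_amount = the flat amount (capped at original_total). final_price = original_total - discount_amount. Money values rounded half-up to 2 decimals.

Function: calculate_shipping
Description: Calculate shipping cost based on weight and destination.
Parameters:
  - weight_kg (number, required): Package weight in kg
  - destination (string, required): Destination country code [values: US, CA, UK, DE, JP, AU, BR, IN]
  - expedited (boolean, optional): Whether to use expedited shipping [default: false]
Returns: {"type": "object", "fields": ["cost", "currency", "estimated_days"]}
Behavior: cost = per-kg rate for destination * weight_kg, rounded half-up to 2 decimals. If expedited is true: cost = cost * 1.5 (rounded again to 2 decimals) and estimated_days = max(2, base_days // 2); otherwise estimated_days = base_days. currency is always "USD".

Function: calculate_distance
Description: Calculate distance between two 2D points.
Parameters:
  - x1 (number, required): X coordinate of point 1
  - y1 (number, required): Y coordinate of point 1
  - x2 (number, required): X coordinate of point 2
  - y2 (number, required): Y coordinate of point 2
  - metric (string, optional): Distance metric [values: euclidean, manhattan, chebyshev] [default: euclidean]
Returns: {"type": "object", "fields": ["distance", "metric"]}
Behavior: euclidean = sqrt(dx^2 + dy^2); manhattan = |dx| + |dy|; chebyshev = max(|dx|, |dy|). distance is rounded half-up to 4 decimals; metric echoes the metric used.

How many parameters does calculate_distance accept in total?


Parameters of calculate_distance: x1 (required), y1 (required), x2 (required), y2 (required), metric (optional)
Total:
5
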